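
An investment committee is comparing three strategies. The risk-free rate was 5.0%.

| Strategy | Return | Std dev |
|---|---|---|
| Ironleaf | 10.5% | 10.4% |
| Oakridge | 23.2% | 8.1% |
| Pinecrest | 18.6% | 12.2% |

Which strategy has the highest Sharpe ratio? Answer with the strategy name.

Ironleaf: Sharpe ratio = (10.5% − 5.0%) / 10.4% = 0.529
Oakridge: Sharpe ratio = (23.2% − 5.0%) / 8.1% = 2.247
Pinecrest: Sharpe ratio = (18.6% − 5.0%) / 12.2% = 1.115
Highest: Oakridge (2.247).

Oakridge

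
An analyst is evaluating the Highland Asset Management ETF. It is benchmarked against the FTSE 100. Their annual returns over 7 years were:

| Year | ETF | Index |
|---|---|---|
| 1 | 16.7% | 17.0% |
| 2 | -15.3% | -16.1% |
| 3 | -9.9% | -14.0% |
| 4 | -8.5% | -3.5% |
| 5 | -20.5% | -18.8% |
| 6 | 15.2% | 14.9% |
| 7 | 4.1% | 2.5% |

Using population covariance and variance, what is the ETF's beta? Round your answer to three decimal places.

0.986

r̄p = -2.6000%,  r̄m = -2.5714%
Cov = Σ(rp − r̄p)(rm − r̄m) / 7 = 181.9871
Var(rm) = Σ(rm − r̄m)² / 7 = 184.5535
β = Cov / Var = 181.9871 / 184.5535 = 0.9861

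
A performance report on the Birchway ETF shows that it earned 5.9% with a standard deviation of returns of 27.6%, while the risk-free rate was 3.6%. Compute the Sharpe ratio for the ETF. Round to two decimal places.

Sharpe = (Rp − Rf) / σp = (5.9% − 3.6%) / 27.6% = 2.30% / 27.6% = 0.0833

0.08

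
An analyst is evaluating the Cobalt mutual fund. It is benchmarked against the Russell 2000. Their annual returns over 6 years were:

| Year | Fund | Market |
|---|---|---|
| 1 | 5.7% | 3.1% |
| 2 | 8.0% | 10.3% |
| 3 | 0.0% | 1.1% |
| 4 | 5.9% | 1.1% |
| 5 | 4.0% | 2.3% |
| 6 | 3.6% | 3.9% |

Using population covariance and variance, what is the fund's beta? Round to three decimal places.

0.521

r̄p = 4.5333%,  r̄m = 3.6333%
Cov = Σ(rp − r̄p)(rm − r̄m) / 6 = 5.1622
Var(rm) = Σ(rm − r̄m)² / 6 = 9.9022
β = Cov / Var = 5.1622 / 9.9022 = 0.5213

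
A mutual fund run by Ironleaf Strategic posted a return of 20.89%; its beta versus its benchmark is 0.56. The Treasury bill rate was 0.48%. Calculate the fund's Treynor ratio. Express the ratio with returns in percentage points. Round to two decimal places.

Treynor = (Rp − Rf) / β = (20.89% − 0.48%) / 0.56 = 20.41 / 0.56 = 36.4464

36.45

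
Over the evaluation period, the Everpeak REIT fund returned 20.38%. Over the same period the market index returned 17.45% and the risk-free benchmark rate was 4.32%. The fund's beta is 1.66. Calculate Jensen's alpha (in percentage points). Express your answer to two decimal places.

CAPM expected return = Rf + β(Rm − Rf) = 4.32% + 1.66 × (17.45% − 4.32%) = 4.32 + 1.66 × 13.13 = 26.1158%
Jensen's α = Rp − E[R] = 20.38% − 26.1158% = -5.7358

-5.74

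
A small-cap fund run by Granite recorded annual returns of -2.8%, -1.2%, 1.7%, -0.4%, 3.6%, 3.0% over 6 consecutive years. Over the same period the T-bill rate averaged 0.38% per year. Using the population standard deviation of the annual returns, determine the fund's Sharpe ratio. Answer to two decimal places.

0.12

Mean return r̄ = 3.90 / 6 = 0.6500%
Population std dev = √[31.7550 / 6] = 2.3005%
Sharpe = (r̄ − rf) / σ = (0.6500 − 0.38) / 2.3005 = 0.2700 / 2.3005 = 0.1174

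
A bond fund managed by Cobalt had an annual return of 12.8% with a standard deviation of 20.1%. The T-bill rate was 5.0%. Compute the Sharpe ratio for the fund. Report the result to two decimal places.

Sharpe = (Rp − Rf) / σp = (12.8% − 5.0%) / 20.1% = 7.80% / 20.1% = 0.3881

0.39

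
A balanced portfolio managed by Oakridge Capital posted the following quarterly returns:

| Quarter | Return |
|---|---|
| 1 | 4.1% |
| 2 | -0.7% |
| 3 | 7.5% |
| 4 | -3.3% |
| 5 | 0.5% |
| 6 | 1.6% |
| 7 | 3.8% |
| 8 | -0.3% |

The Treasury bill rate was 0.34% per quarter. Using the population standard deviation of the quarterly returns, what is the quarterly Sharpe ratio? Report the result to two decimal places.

0.41

Mean return r̄ = 13.20 / 8 = 1.6500%
Σ(r − r̄)² = (4.1 − 1.6500)² + (-0.7 − 1.6500)² + … = 80.0000
σ = √[80.0000 / 8] = 3.1623%
Sharpe = (r̄ − rf) / σ = (1.6500 − 0.34) / 3.1623 = 1.3100 / 3.1623 = 0.4143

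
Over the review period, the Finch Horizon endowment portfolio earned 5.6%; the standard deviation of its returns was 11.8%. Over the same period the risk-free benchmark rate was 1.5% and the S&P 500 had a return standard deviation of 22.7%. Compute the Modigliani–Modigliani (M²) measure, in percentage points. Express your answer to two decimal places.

9.39

Sharpe = (Rp − Rf) / σp = (5.6% − 1.5%) / 11.8% = 0.3475
M² = Rf + Sharpe × σm = 1.5% + 0.3475 × 22.7% = 9.3883%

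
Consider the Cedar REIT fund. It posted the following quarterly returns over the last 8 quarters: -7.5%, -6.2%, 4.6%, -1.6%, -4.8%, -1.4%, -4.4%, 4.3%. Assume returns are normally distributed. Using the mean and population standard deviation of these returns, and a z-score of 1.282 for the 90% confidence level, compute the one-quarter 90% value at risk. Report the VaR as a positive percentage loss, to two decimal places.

7.59

Mean return r̄ = -17.00 / 8 = -2.1250%
Σ(r − r̄)² = (-7.5 − (-2.1250))² + (-6.2 − (-2.1250))² + … = 145.1350
σ = √[145.1350 / 8] = 4.2593%
VaR = −(r̄ − z·σ) = −(-2.1250 − 1.282 × 4.2593) = −(-7.5854) = 7.5854%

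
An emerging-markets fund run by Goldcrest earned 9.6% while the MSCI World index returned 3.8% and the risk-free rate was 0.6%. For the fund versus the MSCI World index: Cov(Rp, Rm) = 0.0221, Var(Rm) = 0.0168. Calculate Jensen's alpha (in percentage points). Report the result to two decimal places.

β = Cov / Var = 0.0221 / 0.0168 = 1.3155
E[R] = Rf + β(Rm − Rf) = 0.6% + 1.3155 × (3.8% − 0.6%) = 4.8096%
α = Rp − E[R] = 9.6% − 4.8096% = 4.7904

4.79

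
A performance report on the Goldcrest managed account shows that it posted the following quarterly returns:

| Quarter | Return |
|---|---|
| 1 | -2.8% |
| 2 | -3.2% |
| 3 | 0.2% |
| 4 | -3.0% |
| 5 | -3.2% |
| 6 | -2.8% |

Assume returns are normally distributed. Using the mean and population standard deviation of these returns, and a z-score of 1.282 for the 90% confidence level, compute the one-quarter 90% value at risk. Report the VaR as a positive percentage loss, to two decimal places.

Mean return μ = -14.80 / 6 = -2.4667%
Population σ = √[Σ(r − μ)² / 6] = √[8.6933 / 6] = √1.4489 = 1.2037%
VaR = −(μ − z·σ) = −(-2.4667 − 1.282 × 1.2037) = −(-4.0098) = 4.0098%

4.01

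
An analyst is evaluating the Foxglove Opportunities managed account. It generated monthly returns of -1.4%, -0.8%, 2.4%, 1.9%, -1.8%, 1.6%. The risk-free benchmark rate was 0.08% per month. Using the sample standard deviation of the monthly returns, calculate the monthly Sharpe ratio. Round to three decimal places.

μ = (-1.4 − 0.8 + 2.4 + 1.9 − 1.8 + 1.6) / 6 = 0.3167%
Σ(r − μ)² = (-1.4 − 0.3167)² + (-0.8 − 0.3167)² + … = 17.1683
sample σ = √(17.1683 / 5) = √3.4337 = 1.8530%
Sharpe = (μ − rf) / σ = (0.3167 − 0.08) / 1.8530 = 0.2367 / 1.8530 = 0.1277

0.128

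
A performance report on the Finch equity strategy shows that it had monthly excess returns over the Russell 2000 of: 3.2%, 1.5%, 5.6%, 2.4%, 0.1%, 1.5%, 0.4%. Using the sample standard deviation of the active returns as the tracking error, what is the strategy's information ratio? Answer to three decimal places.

Mean return r̄ = 14.70 / 7 = 2.1000%
Σ(r − r̄)² = (3.2 − 2.1000)² + (1.5 − 2.1000)² + (5.6 − 2.1000)² + … = 21.1600
sample σ = √(21.1600 / 6) = √3.5267 = 1.8780%
IR = r̄ / tracking error = 2.1000 / 1.8780 = 1.1182

1.118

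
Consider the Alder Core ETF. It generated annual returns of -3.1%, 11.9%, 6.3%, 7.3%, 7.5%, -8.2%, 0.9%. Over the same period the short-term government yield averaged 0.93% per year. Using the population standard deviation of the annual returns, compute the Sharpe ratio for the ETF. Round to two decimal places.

r̄ = (-3.1 + 11.9 + 6.3 + 7.3 + 7.5 − 8.2 + 0.9) / 7 = 3.2286%
Population σ = √[Σ(r − r̄)² / 7] = √[295.5343 / 7] = √42.2192 = 6.4976%
Sharpe = (r̄ − rf) / σ = (3.2286 − 0.93) / 6.4976 = 2.2986 / 6.4976 = 0.3538

0.35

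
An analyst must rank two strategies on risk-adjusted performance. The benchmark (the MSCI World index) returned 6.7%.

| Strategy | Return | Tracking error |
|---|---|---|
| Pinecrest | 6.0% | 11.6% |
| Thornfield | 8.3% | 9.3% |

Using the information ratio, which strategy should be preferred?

Pinecrest: IR = (6.0% − 6.7%) / 11.6% = -0.060
Thornfield: IR = (8.3% − 6.7%) / 9.3% = 0.172
Highest: Thornfield (0.172).

Thornfield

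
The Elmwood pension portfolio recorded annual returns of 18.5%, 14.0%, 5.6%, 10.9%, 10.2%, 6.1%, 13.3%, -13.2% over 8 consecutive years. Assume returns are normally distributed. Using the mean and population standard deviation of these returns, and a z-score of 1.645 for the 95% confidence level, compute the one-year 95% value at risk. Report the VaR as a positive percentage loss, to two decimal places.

Mean return r̄ = 65.40 / 8 = 8.1750%
Population σ = √[Σ(r − r̄)² / 8] = √[646.1550 / 8] = √80.7694 = 8.9872%
VaR = −(r̄ − z·σ) = −(8.1750 − 1.645 × 8.9872) = −(-6.6089) = 6.6089%

6.61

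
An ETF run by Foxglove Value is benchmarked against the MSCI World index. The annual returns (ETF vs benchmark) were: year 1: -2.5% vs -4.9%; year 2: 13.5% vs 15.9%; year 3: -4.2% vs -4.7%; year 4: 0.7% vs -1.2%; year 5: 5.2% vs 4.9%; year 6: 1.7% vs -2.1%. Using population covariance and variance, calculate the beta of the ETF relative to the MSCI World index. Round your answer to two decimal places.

0.78

r̄p = 2.4000%,  r̄m = 1.3167%
Cov = Σ(rp − r̄p)(rm − r̄m) / 6 = 41.4583
Var(rm) = Σ(rm − r̄m)² / 6 = 53.0614
β = Cov / Var = 41.4583 / 53.0614 = 0.7813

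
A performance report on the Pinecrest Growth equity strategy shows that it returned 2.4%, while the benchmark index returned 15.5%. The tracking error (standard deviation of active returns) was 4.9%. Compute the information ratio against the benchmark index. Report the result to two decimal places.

-2.67

IR = (Rp − Rb) / TE = (2.4% − 15.5%) / 4.9% = -13.10% / 4.9% = -2.6735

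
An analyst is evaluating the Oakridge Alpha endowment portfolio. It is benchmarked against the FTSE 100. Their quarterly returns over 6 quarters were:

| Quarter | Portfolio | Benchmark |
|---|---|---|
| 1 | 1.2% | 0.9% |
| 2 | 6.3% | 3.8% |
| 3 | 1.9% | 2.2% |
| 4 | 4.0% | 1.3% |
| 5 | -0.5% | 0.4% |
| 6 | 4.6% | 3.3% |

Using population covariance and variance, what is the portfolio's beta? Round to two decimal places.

r̄p = 2.9167%,  r̄m = 1.9833%
Cov = Σ(rp − r̄p)(rm − r̄m) / 6 = 2.4453
Var(rm) = Σ(rm − r̄m)² / 6 = 1.5381
β = Cov / Var = 2.4453 / 1.5381 = 1.5898

1.59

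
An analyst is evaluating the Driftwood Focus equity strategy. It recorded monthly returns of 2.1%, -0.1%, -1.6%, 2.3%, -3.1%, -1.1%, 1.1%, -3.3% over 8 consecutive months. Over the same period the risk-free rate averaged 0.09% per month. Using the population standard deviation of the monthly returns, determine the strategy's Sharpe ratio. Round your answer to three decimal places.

-0.270

μ = (2.1 − 0.1 − 1.6 + 2.3 − 3.1 − 1.1 + 1.1 − 3.3) / 8 = -3.70 / 8 = -0.4625%
Σ(r − μ)² = 33.4788; population σ = √(33.4788/8) = 2.0457%
Sharpe = (μ − rf) / σ = (-0.4625 − 0.09) / 2.0457 = -0.5525 / 2.0457 = -0.2701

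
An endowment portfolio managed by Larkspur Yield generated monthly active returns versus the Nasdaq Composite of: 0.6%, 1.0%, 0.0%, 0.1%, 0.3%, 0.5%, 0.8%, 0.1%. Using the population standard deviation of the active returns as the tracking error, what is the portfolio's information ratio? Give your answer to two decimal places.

1.26

μ = (0.6 + 1 + 0 + 0.1 + 0.3 + 0.5 + 0.8 + 0.1) / 8 = 0.4250%
Σ(r − μ)² = (0.6 − 0.4250)² + (1 − 0.4250)² + (0 − 0.4250)² + … = 0.9150
σ = √[0.9150 / 8] = 0.3382%
IR = μ / tracking error = 0.4250 / 0.3382 = 1.2567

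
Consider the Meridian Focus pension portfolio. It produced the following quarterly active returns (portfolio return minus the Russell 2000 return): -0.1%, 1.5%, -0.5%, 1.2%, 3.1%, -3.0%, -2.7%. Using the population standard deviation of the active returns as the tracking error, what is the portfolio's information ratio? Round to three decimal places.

r̄ = (-0.1 + 1.5 − 0.5 + 1.2 + 3.1 − 3 − 2.7) / 7 = -0.50 / 7 = -0.0714%
Population σ = √[Σ(r − r̄)² / 7] = √[29.8143 / 7] = √4.2592 = 2.0638%
IR = r̄ / tracking error = -0.0714 / 2.0638 = -0.0346

-0.035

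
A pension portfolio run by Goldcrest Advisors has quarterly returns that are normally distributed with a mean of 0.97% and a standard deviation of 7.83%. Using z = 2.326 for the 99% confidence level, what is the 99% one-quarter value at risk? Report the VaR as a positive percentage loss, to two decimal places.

17.24

VaR (as % loss) = −(μ − z·σ) = −(0.97% − 2.326 × 7.83%) = −(-17.24258%) = 17.24258%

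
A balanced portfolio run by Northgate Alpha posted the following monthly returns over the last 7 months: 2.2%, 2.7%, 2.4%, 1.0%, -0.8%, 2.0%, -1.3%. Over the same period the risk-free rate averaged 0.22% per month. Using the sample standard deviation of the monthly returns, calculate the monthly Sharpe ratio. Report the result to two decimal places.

Mean return r̄ = 8.20 / 7 = 1.1714%
Σ(r − r̄)² = (2.2 − 1.1714)² + (2.7 − 1.1714)² + … = 15.6143
sample σ = √(15.6143 / 6) = √2.6024 = 1.6132%
Sharpe = (r̄ − rf) / σ = (1.1714 − 0.22) / 1.6132 = 0.9514 / 1.6132 = 0.5898

0.59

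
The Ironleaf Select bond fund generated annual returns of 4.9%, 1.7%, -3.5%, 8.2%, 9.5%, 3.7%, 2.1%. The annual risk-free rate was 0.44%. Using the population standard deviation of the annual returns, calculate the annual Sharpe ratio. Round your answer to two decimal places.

r̄ = (4.9 + 1.7 − 3.5 + 8.2 + 9.5 + 3.7 + 2.1) / 7 = 3.8000%
Σ(r − r̄)² = (4.9 − 3.8000)² + (1.7 − 3.8000)² + … = 113.6600
σ = √[113.6600 / 7] = 4.0295%
Sharpe = (r̄ − rf) / σ = (3.8000 − 0.44) / 4.0295 = 3.3600 / 4.0295 = 0.8339

0.83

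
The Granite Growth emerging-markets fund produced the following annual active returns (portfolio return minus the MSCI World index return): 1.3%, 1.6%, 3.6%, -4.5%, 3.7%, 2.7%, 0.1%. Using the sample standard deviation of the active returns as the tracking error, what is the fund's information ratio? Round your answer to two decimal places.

μ = (1.3 + 1.6 + 3.6 − 4.5 + 3.7 + 2.7 + 0.1) / 7 = 8.50 / 7 = 1.2143%
Σ(r − μ)² = (1.3 − 1.2143)² + (1.6 − 1.2143)² + … = 48.1286
sample σ = √(48.1286 / 6) = √8.0214 = 2.8322%
IR = μ / tracking error = 1.2143 / 2.8322 = 0.4287

0.43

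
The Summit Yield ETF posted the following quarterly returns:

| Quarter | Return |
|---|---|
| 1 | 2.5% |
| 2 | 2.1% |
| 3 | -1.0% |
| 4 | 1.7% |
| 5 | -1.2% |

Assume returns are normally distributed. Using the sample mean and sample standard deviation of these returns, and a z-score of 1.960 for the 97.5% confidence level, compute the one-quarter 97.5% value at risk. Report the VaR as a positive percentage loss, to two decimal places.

2.66

Mean return μ = 4.10 / 5 = 0.8200%
Σ(r − μ)² = (2.5 − 0.8200)² + (2.1 − 0.8200)² + (-1 − 0.8200)² + … = 12.6280
σ = √[12.6280 / 4] = 1.7768%
VaR = −(μ − z·σ) = −(0.8200 − 1.960 × 1.7768) = −(-2.6625) = 2.6625%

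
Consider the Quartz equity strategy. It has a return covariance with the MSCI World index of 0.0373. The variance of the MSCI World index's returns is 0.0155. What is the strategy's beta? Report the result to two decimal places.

2.41

β = Cov(Rp, Rm) / Var(Rm) = 0.0373 / 0.0155 = 2.4065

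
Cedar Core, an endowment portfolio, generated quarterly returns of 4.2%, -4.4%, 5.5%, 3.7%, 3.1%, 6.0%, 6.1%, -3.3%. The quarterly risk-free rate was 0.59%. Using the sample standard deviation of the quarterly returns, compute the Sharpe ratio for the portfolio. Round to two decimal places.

μ = (4.2 − 4.4 + 5.5 + 3.7 + 3.1 + 6 + 6.1 − 3.3) / 8 = 2.6125%
Σ(r − μ)² = (4.2 − 2.6125)² + (-4.4 − 2.6125)² + (5.5 − 2.6125)² + … = 120.0488
sample σ = √(120.0488 / 7) = √17.1498 = 4.1412%
Sharpe = (μ − rf) / σ = (2.6125 − 0.59) / 4.1412 = 2.0225 / 4.1412 = 0.4884

0.49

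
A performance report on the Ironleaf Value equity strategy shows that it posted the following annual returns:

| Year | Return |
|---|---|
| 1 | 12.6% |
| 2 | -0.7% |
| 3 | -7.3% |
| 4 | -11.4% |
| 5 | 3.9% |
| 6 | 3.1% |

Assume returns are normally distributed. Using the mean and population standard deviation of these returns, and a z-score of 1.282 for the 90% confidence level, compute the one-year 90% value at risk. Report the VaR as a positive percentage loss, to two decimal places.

Mean return μ = 0.20 / 6 = 0.0333%
Σ(r − μ)² = 367.3133; population σ = √(367.3133/6) = 7.8242%
VaR = −(μ − z·σ) = −(0.0333 − 1.282 × 7.8242) = −(-9.9973) = 9.9973%

10.00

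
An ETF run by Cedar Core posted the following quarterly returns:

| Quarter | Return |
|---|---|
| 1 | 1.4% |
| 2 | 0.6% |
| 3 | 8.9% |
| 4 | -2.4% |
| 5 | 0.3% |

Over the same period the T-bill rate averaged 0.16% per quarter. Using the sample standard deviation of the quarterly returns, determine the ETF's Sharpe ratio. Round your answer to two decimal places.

μ = (1.4 + 0.6 + 8.9 − 2.4 + 0.3) / 5 = 8.80 / 5 = 1.7600%
Σ(r − μ)² = 71.8920; sample σ = √(71.8920/4) = 4.2395%
Sharpe = (μ − rf) / σ = (1.7600 − 0.16) / 4.2395 = 1.6000 / 4.2395 = 0.3774

0.38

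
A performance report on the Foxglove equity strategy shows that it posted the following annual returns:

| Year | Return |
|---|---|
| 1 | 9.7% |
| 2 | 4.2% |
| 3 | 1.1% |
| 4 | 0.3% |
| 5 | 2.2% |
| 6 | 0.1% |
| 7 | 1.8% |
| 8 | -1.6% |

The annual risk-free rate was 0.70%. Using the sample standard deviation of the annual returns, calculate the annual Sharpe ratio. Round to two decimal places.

0.44

Mean return r̄ = 17.80 / 8 = 2.2250%
Σ(r − r̄)² = 84.0750; sample σ = √(84.0750/7) = 3.4656%
Sharpe = (r̄ − rf) / σ = (2.2250 − 0.7) / 3.4656 = 1.5250 / 3.4656 = 0.4400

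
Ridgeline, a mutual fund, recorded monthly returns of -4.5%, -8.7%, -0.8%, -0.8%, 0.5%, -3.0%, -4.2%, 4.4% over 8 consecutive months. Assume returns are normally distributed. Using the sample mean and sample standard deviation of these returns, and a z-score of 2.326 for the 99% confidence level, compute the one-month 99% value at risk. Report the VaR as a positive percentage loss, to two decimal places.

Mean return μ = -17.10 / 8 = -2.1375%
Σ(r − μ)² = (-4.5 − (-2.1375))² + (-8.7 − (-2.1375))² + … = 106.9188
σ = √[106.9188 / 7] = 3.9082%
VaR = −(μ − z·σ) = −(-2.1375 − 2.326 × 3.9082) = −(-11.2280) = 11.2280%

11.23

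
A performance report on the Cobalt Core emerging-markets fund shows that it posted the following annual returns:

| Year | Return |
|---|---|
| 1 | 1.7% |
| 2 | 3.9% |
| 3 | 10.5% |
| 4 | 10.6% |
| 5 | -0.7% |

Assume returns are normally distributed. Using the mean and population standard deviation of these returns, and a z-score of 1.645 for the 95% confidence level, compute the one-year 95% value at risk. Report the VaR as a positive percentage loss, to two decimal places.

2.37

r̄ = (1.7 + 3.9 + 10.5 + 10.6 − 0.7) / 5 = 26.00 / 5 = 5.2000%
Σ(r − r̄)² = 106.0000; population σ = √(106.0000/5) = 4.6043%
VaR = −(r̄ − z·σ) = −(5.2000 − 1.645 × 4.6043) = −(-2.3741) = 2.3741%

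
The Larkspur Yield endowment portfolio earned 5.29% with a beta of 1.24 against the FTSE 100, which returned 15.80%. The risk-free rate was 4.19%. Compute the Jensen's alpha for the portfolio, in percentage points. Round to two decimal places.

-13.30

CAPM expected return = Rf + β(Rm − Rf) = 4.19% + 1.24 × (15.80% − 4.19%) = 4.19 + 1.24 × 11.61 = 18.5864%
Jensen's α = Rp − E[R] = 5.29% − 18.5864% = -13.2964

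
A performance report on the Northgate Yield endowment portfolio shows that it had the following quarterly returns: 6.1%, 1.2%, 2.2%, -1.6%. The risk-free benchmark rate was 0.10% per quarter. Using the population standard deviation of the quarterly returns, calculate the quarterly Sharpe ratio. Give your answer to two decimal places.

0.68

r̄ = (6.1 + 1.2 + 2.2 − 1.6) / 4 = 1.9750%
Σ(r − r̄)² = 30.4475; population σ = √(30.4475/4) = 2.7590%
Sharpe = (r̄ − rf) / σ = (1.9750 − 0.1) / 2.7590 = 1.8750 / 2.7590 = 0.6796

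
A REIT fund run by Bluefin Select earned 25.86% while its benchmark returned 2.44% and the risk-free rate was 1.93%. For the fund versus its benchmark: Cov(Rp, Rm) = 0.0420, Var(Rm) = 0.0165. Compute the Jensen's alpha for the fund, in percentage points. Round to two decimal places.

β = Cov / Var = 0.0420 / 0.0165 = 2.5455
E[R] = Rf + β(Rm − Rf) = 1.93% + 2.5455 × (2.44% − 1.93%) = 3.2282%
α = Rp − E[R] = 25.86% − 3.2282% = 22.6318

22.63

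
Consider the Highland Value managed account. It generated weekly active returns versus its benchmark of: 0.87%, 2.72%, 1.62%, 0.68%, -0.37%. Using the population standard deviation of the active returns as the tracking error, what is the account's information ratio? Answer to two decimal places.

1.07

r̄ = (0.87 + 2.72 + 1.62 + 0.68 − 0.37) / 5 = 1.1040%
Σ(r − r̄)² = (0.87 − 1.1040)² + (2.72 − 1.1040)² + (1.62 − 1.1040)² + … = 5.2849
σ = √[5.2849 / 5] = 1.0281%
IR = r̄ / tracking error = 1.1040 / 1.0281 = 1.0738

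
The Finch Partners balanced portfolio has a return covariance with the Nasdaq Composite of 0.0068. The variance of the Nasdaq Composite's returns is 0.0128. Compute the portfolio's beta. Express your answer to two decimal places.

β = Cov(Rp, Rm) / Var(Rm) = 0.0068 / 0.0128 = 0.5313

0.53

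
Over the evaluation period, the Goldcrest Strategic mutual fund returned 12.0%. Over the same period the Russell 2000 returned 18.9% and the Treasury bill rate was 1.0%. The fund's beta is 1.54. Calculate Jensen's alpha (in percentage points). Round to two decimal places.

-16.57

CAPM expected return = Rf + β(Rm − Rf) = 1.0% + 1.54 × (18.9% − 1.0%) = 1 + 1.54 × 17.90 = 28.5660%
Jensen's α = Rp − E[R] = 12.0% − 28.5660% = -16.5660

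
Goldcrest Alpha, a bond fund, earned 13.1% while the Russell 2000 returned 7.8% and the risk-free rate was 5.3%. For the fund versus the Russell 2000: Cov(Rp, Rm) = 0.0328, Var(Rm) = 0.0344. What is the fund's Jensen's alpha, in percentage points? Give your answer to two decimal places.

5.42

β = Cov / Var = 0.0328 / 0.0344 = 0.9535
E[R] = Rf + β(Rm − Rf) = 5.3% + 0.9535 × (7.8% − 5.3%) = 7.6838%
α = Rp − E[R] = 13.1% − 7.6838% = 5.4162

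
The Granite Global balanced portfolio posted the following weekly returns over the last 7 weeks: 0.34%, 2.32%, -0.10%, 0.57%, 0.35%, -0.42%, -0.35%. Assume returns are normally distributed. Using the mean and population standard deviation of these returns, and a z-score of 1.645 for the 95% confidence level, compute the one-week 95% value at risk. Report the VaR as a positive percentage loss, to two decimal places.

Mean return μ = 2.710 / 7 = 0.3871%
Σ(r − μ)² = 5.2051; population σ = √(5.2051/7) = 0.8623%
VaR = −(μ − z·σ) = −(0.3871 − 1.645 × 0.8623) = −(-1.0314) = 1.0314%

1.03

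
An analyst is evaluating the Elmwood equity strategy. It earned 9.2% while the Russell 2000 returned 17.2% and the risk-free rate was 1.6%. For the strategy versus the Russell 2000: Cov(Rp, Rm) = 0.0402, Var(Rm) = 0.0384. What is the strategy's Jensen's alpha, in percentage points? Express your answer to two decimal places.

-8.73

β = Cov / Var = 0.0402 / 0.0384 = 1.0469
E[R] = Rf + β(Rm − Rf) = 1.6% + 1.0469 × (17.2% − 1.6%) = 17.9316%
α = Rp − E[R] = 9.2% − 17.9316% = -8.7316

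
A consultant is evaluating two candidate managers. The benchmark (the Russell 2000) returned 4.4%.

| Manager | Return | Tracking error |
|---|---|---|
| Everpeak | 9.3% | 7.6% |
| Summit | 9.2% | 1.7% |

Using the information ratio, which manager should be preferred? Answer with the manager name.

Summit

Everpeak: IR = (9.3% − 4.4%) / 7.6% = 0.645
Summit: IR = (9.2% − 4.4%) / 1.7% = 2.824
Highest: Summit (2.824).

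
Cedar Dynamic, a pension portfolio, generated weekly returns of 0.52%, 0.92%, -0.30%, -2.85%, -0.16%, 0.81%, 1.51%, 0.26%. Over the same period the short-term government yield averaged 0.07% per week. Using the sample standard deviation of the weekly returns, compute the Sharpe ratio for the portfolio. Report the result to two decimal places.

0.01

r̄ = (0.52 + 0.92 − 0.3 − 2.85 − 0.16 + 0.81 + 1.51 + 0.26) / 8 = 0.710 / 8 = 0.0888%
Sample std dev = √[12.2957 / 7] = 1.3253%
Sharpe = (r̄ − rf) / σ = (0.0888 − 0.07) / 1.3253 = 0.0188 / 1.3253 = 0.0142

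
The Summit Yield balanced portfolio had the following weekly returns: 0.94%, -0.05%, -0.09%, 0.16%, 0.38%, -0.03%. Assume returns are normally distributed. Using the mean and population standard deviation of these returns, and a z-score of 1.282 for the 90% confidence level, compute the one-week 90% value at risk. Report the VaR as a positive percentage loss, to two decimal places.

r̄ = (0.94 − 0.05 − 0.09 + 0.16 + 0.38 − 0.03) / 6 = 1.310 / 6 = 0.2183%
Σ(r − r̄)² = (0.94 − 0.2183)² + (-0.05 − 0.2183)² + (-0.09 − 0.2183)² + … = 0.7791
population σ = √(0.7791 / 6) = √0.1299 = 0.3604%
VaR = −(r̄ − z·σ) = −(0.2183 − 1.282 × 0.3604) = −(-0.2437) = 0.2437%

0.24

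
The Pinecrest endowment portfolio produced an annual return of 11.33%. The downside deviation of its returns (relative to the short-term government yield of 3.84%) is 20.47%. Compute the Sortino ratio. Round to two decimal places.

Sortino = (Rp − Rf) / σd = (11.33% − 3.84%) / 20.47% = 7.49% / 20.47% = 0.3659

0.37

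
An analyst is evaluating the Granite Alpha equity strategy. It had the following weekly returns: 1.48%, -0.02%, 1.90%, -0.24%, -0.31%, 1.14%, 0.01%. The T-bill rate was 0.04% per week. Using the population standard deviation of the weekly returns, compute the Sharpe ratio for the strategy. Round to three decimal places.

Mean return r̄ = 3.960 / 7 = 0.5657%
Population σ = √[Σ(r − r̄)² / 7] = √[5.0140 / 7] = √0.7163 = 0.8463%
Sharpe = (r̄ − rf) / σ = (0.5657 − 0.04) / 0.8463 = 0.5257 / 0.8463 = 0.6212

0.621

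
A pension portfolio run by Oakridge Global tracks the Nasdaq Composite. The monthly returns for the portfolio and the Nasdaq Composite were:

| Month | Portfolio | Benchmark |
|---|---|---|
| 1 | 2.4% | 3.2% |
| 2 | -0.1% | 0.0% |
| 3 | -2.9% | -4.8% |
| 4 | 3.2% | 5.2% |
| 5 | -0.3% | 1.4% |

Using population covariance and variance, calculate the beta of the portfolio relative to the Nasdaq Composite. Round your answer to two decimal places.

r̄p = 0.4600%,  r̄m = 1.0000%
Cov = Σ(rp − r̄p)(rm − r̄m) / 5 = 7.1040
Var(rm) = Σ(rm − r̄m)² / 5 = 11.4560
β = Cov / Var = 7.1040 / 11.4560 = 0.6201

0.62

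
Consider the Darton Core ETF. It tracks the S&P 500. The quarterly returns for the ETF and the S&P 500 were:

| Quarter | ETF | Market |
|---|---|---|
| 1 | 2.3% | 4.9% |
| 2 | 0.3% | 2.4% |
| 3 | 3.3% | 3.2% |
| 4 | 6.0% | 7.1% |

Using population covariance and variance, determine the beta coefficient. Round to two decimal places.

0.99

r̄p = 2.9750%,  r̄m = 4.4000%
Cov = Σ(rp − r̄p)(rm − r̄m) / 4 = 3.1975
Var(rm) = Σ(rm − r̄m)² / 4 = 3.2450
β = Cov / Var = 3.1975 / 3.2450 = 0.9854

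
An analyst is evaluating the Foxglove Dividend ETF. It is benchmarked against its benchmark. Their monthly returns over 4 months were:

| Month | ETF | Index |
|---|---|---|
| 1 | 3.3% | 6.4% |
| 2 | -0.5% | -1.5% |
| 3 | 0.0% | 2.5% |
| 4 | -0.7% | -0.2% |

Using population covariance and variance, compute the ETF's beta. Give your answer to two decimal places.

0.50

r̄p = 0.5250%,  r̄m = 1.8000%
Cov = Σ(rp − r̄p)(rm − r̄m) / 4 = 4.5575
Var(rm) = Σ(rm − r̄m)² / 4 = 9.1350
β = Cov / Var = 4.5575 / 9.1350 = 0.4989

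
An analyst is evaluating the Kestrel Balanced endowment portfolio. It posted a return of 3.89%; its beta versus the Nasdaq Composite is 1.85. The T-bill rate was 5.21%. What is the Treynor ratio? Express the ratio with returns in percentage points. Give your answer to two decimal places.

Treynor = (Rp − Rf) / β = (3.89% − 5.21%) / 1.85 = -1.32 / 1.85 = -0.7135

-0.71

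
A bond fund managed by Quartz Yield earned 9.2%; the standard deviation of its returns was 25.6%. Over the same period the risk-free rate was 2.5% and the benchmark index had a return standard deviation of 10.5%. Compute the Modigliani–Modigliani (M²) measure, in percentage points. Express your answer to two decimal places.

Sharpe = (Rp − Rf) / σp = (9.2% − 2.5%) / 25.6% = 0.2617
M² = Rf + Sharpe × σm = 2.5% + 0.2617 × 10.5% = 5.2479%

5.25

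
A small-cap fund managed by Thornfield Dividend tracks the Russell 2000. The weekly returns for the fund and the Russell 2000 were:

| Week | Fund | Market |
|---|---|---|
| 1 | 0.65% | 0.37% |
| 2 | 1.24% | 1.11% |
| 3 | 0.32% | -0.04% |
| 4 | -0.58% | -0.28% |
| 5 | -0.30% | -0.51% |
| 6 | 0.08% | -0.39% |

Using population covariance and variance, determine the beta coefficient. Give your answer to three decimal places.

0.988

r̄p = 0.2350%,  r̄m = 0.0433%
Cov = Σ(rp − r̄p)(rm − r̄m) / 6 = 0.3045
Var(rm) = Σ(rm − r̄m)² / 6 = 0.3083
β = Cov / Var = 0.3045 / 0.3083 = 0.9877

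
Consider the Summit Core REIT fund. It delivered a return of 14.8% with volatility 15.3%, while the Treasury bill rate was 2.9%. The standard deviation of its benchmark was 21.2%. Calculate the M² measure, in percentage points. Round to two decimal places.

Sharpe = (Rp − Rf) / σp = (14.8% − 2.9%) / 15.3% = 0.7778
M² = Rf + Sharpe × σm = 2.9% + 0.7778 × 21.2% = 19.3894%

19.39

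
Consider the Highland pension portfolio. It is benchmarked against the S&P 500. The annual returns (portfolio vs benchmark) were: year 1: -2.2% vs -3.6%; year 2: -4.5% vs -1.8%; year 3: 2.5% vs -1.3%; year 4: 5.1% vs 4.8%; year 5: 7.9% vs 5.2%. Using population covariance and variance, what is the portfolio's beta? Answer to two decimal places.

r̄p = 1.7600%,  r̄m = 0.6600%
Cov = Σ(rp − r̄p)(rm − r̄m) / 5 = 14.5044
Var(rm) = Σ(rm − r̄m)² / 5 = 13.1584
β = Cov / Var = 14.5044 / 13.1584 = 1.1023

1.10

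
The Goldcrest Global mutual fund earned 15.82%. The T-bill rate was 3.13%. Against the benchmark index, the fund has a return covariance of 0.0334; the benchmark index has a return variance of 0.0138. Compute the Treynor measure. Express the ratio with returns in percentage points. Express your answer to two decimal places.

5.24

β = Cov / Var = 0.0334 / 0.0138 = 2.4203
Treynor = (Rp − Rf) / β = (15.82% − 3.13%) / 2.4203 = 12.69 / 2.4203 = 5.2432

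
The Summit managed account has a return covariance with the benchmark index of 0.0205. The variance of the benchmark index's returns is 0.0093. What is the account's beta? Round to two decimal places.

2.20

β = Cov(Rp, Rm) / Var(Rm) = 0.0205 / 0.0093 = 2.2043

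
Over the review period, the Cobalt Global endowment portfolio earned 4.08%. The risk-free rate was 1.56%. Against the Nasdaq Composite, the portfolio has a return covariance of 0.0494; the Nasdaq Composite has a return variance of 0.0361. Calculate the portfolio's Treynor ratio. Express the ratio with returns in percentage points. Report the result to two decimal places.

β = Cov / Var = 0.0494 / 0.0361 = 1.3684
Treynor = (Rp − Rf) / β = (4.08% − 1.56%) / 1.3684 = 2.52 / 1.3684 = 1.8416

1.84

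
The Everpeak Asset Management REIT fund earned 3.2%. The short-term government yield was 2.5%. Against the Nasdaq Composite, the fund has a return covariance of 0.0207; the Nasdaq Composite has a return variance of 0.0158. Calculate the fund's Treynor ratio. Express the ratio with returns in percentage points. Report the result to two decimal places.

0.53

β = Cov / Var = 0.0207 / 0.0158 = 1.3101
Treynor = (Rp − Rf) / β = (3.2% − 2.5%) / 1.3101 = 0.70 / 1.3101 = 0.5343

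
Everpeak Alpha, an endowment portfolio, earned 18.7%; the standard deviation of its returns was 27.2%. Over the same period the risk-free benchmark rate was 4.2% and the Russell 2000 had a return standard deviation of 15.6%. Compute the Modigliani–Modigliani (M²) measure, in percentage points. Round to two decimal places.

12.52

Sharpe = (Rp − Rf) / σp = (18.7% − 4.2%) / 27.2% = 0.5331
M² = Rf + Sharpe × σm = 4.2% + 0.5331 × 15.6% = 12.5164%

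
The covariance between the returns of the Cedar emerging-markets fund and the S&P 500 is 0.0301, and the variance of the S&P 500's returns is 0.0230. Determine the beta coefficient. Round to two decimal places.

1.31

β = Cov(Rp, Rm) / Var(Rm) = 0.0301 / 0.0230 = 1.3087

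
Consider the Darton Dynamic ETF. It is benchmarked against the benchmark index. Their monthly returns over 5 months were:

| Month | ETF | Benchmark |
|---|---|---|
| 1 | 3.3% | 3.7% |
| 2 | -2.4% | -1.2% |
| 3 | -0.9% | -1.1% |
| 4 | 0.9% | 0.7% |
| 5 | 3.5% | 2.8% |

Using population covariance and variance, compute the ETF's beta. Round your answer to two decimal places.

1.12

r̄p = 0.8800%,  r̄m = 0.9800%
Cov = Σ(rp − r̄p)(rm − r̄m) / 5 = 4.4396
Var(rm) = Σ(rm − r̄m)² / 5 = 3.9736
β = Cov / Var = 4.4396 / 3.9736 = 1.1173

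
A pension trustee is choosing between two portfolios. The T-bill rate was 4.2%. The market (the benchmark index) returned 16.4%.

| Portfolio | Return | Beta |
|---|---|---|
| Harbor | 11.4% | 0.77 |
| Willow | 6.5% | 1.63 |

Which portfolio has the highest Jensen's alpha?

Harbor

Harbor: α = 11.4% − [4.2% + 0.77 × (16.4% − 4.2%)] = -2.194
Willow: α = 6.5% − [4.2% + 1.63 × (16.4% − 4.2%)] = -17.586
Highest: Harbor (-2.194).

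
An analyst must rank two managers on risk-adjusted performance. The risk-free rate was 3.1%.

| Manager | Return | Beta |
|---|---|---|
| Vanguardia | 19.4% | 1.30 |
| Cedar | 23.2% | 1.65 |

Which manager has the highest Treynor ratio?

Vanguardia: Treynor = (19.4% − 3.1%) / 1.30 = 12.538
Cedar: Treynor = (23.2% − 3.1%) / 1.65 = 12.182
Highest: Vanguardia (12.538).

Vanguardia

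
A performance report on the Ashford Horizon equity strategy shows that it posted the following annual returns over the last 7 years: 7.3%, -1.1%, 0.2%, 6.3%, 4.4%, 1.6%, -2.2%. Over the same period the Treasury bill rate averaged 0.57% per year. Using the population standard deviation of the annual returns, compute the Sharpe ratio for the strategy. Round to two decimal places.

0.52

Mean return r̄ = 16.50 / 7 = 2.3571%
Population σ = √[Σ(r − r̄)² / 7] = √[82.0971 / 7] = √11.7282 = 3.4246%
Sharpe = (r̄ − rf) / σ = (2.3571 − 0.57) / 3.4246 = 1.7871 / 3.4246 = 0.5218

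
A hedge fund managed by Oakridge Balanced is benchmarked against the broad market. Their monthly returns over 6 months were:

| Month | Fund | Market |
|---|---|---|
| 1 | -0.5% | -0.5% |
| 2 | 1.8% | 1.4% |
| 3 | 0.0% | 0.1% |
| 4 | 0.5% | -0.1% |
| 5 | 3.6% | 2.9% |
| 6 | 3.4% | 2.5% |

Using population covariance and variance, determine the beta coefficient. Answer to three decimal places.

r̄p = 1.4667%,  r̄m = 1.0500%
Cov = Σ(rp − r̄p)(rm − r̄m) / 6 = 2.0700
Var(rm) = Σ(rm − r̄m)² / 6 = 1.7125
β = Cov / Var = 2.0700 / 1.7125 = 1.2088

1.209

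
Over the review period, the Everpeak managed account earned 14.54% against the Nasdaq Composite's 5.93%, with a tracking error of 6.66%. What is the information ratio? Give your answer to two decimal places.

1.29

IR = (Rp − Rb) / TE = (14.54% − 5.93%) / 6.66% = 8.61% / 6.66% = 1.2928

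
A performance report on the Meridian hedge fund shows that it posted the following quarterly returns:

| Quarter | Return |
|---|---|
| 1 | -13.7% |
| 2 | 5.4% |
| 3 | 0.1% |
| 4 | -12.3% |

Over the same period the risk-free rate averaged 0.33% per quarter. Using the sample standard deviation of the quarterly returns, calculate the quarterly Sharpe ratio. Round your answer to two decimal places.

μ = (-13.7 + 5.4 + 0.1 − 12.3) / 4 = -20.50 / 4 = -5.1250%
Σ(r − μ)² = (-13.7 − (-5.1250))² + (5.4 − (-5.1250))² + … = 263.0875
σ = √[263.0875 / 3] = 9.3646%
Sharpe = (μ − rf) / σ = (-5.1250 − 0.33) / 9.3646 = -5.4550 / 9.3646 = -0.5825

-0.58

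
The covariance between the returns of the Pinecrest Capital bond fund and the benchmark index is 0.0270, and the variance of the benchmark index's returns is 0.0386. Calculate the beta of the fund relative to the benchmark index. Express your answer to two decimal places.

β = Cov(Rp, Rm) / Var(Rm) = 0.0270 / 0.0386 = 0.6995

0.70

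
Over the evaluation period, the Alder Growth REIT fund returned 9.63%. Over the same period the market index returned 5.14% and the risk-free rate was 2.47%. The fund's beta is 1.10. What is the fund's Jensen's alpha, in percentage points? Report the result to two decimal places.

4.22

CAPM expected return = Rf + β(Rm − Rf) = 2.47% + 1.10 × (5.14% − 2.47%) = 2.47 + 1.10 × 2.67 = 5.4070%
Jensen's α = Rp − E[R] = 9.63% − 5.4070% = 4.2230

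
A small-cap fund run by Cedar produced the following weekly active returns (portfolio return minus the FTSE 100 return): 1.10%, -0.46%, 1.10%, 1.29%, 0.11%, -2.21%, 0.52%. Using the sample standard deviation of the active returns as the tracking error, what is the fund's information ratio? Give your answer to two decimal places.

0.17

Mean return r̄ = 1.450 / 7 = 0.2071%
Σ(r − r̄)² = 9.1619; sample σ = √(9.1619/6) = 1.2357%
IR = r̄ / tracking error = 0.2071 / 1.2357 = 0.1676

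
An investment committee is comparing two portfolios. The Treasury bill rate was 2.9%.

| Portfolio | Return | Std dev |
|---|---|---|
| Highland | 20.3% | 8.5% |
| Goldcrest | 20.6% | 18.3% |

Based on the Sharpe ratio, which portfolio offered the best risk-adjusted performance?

Highland: Sharpe ratio = (20.3% − 2.9%) / 8.5% = 2.047
Goldcrest: Sharpe ratio = (20.6% − 2.9%) / 18.3% = 0.967
Highest: Highland (2.047).

Highland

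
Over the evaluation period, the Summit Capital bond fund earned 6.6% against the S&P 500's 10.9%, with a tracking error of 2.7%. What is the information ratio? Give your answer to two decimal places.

-1.59

IR = (Rp − Rb) / TE = (6.6% − 10.9%) / 2.7% = -4.30% / 2.7% = -1.5926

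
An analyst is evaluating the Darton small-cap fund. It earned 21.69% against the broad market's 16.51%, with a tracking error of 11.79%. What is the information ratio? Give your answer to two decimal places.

0.44

IR = (Rp − Rb) / TE = (21.69% − 16.51%) / 11.79% = 5.18% / 11.79% = 0.4394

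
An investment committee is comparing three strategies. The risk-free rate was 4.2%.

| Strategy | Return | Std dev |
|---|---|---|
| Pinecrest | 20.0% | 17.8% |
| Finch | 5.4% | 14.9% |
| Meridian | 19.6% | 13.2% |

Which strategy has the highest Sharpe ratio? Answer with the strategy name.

Meridian

Pinecrest: Sharpe ratio = (20.0% − 4.2%) / 17.8% = 0.888
Finch: Sharpe ratio = (5.4% − 4.2%) / 14.9% = 0.081
Meridian: Sharpe ratio = (19.6% − 4.2%) / 13.2% = 1.167
Highest: Meridian (1.167).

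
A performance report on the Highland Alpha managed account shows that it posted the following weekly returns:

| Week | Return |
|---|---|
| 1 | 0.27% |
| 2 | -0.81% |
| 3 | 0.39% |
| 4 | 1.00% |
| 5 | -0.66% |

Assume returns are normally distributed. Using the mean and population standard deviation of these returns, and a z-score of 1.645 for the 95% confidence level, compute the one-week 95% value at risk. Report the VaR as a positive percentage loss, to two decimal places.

1.08

r̄ = (0.27 − 0.81 + 0.39 + 1 − 0.66) / 5 = 0.0380%
Population std dev = √[2.3095 / 5] = 0.6796%
VaR = −(r̄ − z·σ) = −(0.0380 − 1.645 × 0.6796) = −(-1.0799) = 1.0799%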